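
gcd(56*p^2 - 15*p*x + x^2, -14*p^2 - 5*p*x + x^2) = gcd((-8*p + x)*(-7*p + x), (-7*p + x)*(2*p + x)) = -7*p + x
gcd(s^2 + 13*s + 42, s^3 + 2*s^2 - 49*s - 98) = s + 7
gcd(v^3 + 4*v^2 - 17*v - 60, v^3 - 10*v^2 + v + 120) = v + 3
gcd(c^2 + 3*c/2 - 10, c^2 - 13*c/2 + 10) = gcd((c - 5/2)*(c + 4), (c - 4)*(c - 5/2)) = c - 5/2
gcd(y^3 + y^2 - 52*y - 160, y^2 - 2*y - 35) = y + 5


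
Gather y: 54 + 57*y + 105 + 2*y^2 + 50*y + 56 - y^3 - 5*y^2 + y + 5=-y^3 - 3*y^2 + 108*y + 220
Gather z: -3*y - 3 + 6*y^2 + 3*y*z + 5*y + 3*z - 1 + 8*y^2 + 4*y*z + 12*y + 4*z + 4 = 14*y^2 + 14*y + z*(7*y + 7)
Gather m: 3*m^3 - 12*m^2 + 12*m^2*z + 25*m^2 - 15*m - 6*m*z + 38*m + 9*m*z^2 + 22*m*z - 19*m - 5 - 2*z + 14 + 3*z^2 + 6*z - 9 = 3*m^3 + m^2*(12*z + 13) + m*(9*z^2 + 16*z + 4) + 3*z^2 + 4*z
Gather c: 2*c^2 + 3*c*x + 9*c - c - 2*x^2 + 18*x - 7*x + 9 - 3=2*c^2 + c*(3*x + 8) - 2*x^2 + 11*x + 6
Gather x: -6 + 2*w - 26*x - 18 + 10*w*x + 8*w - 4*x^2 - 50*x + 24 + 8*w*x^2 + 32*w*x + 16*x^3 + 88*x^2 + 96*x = 10*w + 16*x^3 + x^2*(8*w + 84) + x*(42*w + 20)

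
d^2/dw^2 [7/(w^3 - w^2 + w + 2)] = 14*((1 - 3*w)*(w^3 - w^2 + w + 2) + (3*w^2 - 2*w + 1)^2)/(w^3 - w^2 + w + 2)^3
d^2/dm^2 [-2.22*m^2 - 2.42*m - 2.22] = -4.44000000000000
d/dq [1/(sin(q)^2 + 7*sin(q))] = -(2*sin(q) + 7)*cos(q)/((sin(q) + 7)^2*sin(q)^2)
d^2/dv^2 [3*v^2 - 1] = 6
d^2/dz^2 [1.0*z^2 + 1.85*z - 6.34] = 2.00000000000000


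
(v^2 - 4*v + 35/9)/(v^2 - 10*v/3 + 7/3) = (v - 5/3)/(v - 1)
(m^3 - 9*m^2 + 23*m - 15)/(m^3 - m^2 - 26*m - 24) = (-m^3 + 9*m^2 - 23*m + 15)/(-m^3 + m^2 + 26*m + 24)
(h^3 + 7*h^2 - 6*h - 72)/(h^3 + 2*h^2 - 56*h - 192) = (h - 3)/(h - 8)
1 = 1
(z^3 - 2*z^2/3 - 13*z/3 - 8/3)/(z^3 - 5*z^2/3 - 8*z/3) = (z + 1)/z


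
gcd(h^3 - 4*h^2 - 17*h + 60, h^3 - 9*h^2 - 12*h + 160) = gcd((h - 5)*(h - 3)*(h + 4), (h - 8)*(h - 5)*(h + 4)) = h^2 - h - 20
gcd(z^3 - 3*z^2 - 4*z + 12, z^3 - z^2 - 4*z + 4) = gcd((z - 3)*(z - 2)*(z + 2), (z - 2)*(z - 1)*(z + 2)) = z^2 - 4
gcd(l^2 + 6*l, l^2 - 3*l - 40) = 1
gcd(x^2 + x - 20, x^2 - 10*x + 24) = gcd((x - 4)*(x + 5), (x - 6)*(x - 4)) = x - 4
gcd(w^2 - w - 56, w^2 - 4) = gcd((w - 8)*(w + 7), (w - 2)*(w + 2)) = 1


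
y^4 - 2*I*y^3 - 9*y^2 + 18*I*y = y*(y - 3)*(y + 3)*(y - 2*I)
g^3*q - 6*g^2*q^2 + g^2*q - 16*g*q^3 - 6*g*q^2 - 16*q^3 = (g - 8*q)*(g + 2*q)*(g*q + q)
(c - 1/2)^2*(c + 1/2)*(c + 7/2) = c^4 + 3*c^3 - 2*c^2 - 3*c/4 + 7/16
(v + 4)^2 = v^2 + 8*v + 16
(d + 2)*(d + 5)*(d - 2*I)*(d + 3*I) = d^4 + 7*d^3 + I*d^3 + 16*d^2 + 7*I*d^2 + 42*d + 10*I*d + 60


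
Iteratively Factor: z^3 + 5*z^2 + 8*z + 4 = (z + 2)*(z^2 + 3*z + 2) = (z + 2)^2*(z + 1)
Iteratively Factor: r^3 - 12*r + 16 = (r + 4)*(r^2 - 4*r + 4) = (r - 2)*(r + 4)*(r - 2)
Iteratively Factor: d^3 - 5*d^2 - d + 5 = (d - 5)*(d^2 - 1) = (d - 5)*(d - 1)*(d + 1)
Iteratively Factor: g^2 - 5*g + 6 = (g - 2)*(g - 3)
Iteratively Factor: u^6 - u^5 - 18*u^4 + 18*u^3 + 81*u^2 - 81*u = (u + 3)*(u^5 - 4*u^4 - 6*u^3 + 36*u^2 - 27*u) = (u + 3)^2*(u^4 - 7*u^3 + 15*u^2 - 9*u) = (u - 3)*(u + 3)^2*(u^3 - 4*u^2 + 3*u) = (u - 3)*(u - 1)*(u + 3)^2*(u^2 - 3*u) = u*(u - 3)*(u - 1)*(u + 3)^2*(u - 3)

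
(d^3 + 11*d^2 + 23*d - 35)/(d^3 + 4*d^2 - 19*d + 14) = (d + 5)/(d - 2)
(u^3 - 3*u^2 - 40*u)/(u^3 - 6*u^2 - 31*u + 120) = u/(u - 3)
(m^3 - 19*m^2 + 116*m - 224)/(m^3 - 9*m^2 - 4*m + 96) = (m - 7)/(m + 3)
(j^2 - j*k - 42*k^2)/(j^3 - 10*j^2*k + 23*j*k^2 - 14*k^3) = (j + 6*k)/(j^2 - 3*j*k + 2*k^2)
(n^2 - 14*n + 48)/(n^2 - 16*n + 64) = (n - 6)/(n - 8)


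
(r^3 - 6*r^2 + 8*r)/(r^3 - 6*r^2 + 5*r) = (r^2 - 6*r + 8)/(r^2 - 6*r + 5)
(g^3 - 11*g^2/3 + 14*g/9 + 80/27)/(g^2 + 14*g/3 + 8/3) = (9*g^2 - 39*g + 40)/(9*(g + 4))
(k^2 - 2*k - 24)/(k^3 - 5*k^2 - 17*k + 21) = (k^2 - 2*k - 24)/(k^3 - 5*k^2 - 17*k + 21)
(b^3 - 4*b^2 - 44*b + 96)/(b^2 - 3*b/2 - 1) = 2*(b^2 - 2*b - 48)/(2*b + 1)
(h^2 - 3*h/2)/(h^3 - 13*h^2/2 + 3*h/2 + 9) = h/(h^2 - 5*h - 6)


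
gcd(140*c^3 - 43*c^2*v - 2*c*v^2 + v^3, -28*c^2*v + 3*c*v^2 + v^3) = -28*c^2 + 3*c*v + v^2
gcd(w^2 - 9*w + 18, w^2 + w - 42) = w - 6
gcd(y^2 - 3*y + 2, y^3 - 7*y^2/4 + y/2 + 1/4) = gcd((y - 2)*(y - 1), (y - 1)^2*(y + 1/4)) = y - 1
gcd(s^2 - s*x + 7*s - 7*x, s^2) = 1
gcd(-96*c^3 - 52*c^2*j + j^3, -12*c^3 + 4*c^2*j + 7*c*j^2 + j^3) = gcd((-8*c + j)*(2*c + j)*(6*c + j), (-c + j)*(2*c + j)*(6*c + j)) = 12*c^2 + 8*c*j + j^2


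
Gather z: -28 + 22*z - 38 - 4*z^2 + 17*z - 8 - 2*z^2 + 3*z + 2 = -6*z^2 + 42*z - 72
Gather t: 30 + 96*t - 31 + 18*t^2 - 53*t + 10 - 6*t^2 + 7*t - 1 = 12*t^2 + 50*t + 8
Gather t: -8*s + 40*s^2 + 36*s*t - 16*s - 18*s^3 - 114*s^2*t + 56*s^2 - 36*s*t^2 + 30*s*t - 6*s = -18*s^3 + 96*s^2 - 36*s*t^2 - 30*s + t*(-114*s^2 + 66*s)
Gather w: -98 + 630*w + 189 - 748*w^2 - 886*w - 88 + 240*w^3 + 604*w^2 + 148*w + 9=240*w^3 - 144*w^2 - 108*w + 12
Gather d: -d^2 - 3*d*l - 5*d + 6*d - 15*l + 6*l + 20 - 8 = -d^2 + d*(1 - 3*l) - 9*l + 12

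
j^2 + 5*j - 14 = (j - 2)*(j + 7)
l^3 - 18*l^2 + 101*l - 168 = (l - 8)*(l - 7)*(l - 3)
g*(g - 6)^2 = g^3 - 12*g^2 + 36*g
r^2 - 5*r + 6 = (r - 3)*(r - 2)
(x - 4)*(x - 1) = x^2 - 5*x + 4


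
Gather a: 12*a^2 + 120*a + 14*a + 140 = 12*a^2 + 134*a + 140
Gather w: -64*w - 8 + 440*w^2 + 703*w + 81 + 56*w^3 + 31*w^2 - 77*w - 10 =56*w^3 + 471*w^2 + 562*w + 63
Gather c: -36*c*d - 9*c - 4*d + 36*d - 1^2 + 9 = c*(-36*d - 9) + 32*d + 8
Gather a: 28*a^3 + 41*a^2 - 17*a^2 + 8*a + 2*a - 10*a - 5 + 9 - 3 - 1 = 28*a^3 + 24*a^2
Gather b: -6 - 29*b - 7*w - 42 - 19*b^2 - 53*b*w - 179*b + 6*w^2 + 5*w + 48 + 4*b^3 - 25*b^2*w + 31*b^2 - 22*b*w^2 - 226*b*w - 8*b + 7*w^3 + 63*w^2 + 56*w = 4*b^3 + b^2*(12 - 25*w) + b*(-22*w^2 - 279*w - 216) + 7*w^3 + 69*w^2 + 54*w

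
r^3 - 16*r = r*(r - 4)*(r + 4)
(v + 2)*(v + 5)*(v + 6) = v^3 + 13*v^2 + 52*v + 60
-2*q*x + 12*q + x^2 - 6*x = (-2*q + x)*(x - 6)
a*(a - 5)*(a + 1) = a^3 - 4*a^2 - 5*a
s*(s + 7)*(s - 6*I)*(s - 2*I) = s^4 + 7*s^3 - 8*I*s^3 - 12*s^2 - 56*I*s^2 - 84*s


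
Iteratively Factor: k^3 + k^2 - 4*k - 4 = (k + 2)*(k^2 - k - 2) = (k - 2)*(k + 2)*(k + 1)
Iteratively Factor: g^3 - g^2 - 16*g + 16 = (g + 4)*(g^2 - 5*g + 4) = (g - 1)*(g + 4)*(g - 4)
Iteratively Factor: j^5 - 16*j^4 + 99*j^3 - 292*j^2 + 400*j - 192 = (j - 4)*(j^4 - 12*j^3 + 51*j^2 - 88*j + 48) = (j - 4)*(j - 3)*(j^3 - 9*j^2 + 24*j - 16) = (j - 4)^2*(j - 3)*(j^2 - 5*j + 4) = (j - 4)^3*(j - 3)*(j - 1)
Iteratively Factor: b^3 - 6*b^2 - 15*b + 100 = (b - 5)*(b^2 - b - 20) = (b - 5)^2*(b + 4)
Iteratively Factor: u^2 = (u)*(u)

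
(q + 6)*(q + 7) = q^2 + 13*q + 42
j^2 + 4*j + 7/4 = (j + 1/2)*(j + 7/2)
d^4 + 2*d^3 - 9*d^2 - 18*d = d*(d - 3)*(d + 2)*(d + 3)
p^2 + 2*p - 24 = (p - 4)*(p + 6)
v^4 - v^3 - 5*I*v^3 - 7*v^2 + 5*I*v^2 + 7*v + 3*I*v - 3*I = (v - 1)*(v - 3*I)*(v - I)^2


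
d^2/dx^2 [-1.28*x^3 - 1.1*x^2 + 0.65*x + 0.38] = -7.68*x - 2.2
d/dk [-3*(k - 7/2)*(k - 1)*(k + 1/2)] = -9*k^2 + 24*k - 15/4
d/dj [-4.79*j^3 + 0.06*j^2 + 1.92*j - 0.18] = -14.37*j^2 + 0.12*j + 1.92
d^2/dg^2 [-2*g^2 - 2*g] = -4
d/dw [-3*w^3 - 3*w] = -9*w^2 - 3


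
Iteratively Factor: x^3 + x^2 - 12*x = (x)*(x^2 + x - 12) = x*(x - 3)*(x + 4)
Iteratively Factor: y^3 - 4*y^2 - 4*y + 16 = (y - 2)*(y^2 - 2*y - 8) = (y - 2)*(y + 2)*(y - 4)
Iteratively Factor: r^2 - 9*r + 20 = (r - 4)*(r - 5)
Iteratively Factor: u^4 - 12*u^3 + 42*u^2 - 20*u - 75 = (u - 5)*(u^3 - 7*u^2 + 7*u + 15) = (u - 5)*(u - 3)*(u^2 - 4*u - 5) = (u - 5)*(u - 3)*(u + 1)*(u - 5)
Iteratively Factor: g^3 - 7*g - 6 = (g + 1)*(g^2 - g - 6) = (g - 3)*(g + 1)*(g + 2)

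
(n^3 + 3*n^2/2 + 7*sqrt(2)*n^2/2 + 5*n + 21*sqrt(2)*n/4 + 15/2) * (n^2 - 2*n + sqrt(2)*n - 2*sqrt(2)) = n^5 - n^4/2 + 9*sqrt(2)*n^4/2 - 9*sqrt(2)*n^3/4 + 9*n^3 - 17*sqrt(2)*n^2/2 - 6*n^2 - 36*n - 5*sqrt(2)*n/2 - 15*sqrt(2)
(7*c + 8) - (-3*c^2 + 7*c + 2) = 3*c^2 + 6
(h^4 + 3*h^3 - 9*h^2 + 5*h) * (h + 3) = h^5 + 6*h^4 - 22*h^2 + 15*h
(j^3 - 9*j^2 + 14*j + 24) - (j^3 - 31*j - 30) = -9*j^2 + 45*j + 54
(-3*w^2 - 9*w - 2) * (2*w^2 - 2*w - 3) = -6*w^4 - 12*w^3 + 23*w^2 + 31*w + 6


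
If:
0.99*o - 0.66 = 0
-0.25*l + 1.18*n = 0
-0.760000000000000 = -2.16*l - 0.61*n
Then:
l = 0.33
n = 0.07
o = 0.67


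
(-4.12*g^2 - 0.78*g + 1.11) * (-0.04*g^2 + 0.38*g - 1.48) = 0.1648*g^4 - 1.5344*g^3 + 5.7568*g^2 + 1.5762*g - 1.6428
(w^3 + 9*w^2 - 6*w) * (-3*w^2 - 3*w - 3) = -3*w^5 - 30*w^4 - 12*w^3 - 9*w^2 + 18*w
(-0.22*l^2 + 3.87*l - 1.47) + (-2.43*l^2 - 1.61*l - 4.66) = -2.65*l^2 + 2.26*l - 6.13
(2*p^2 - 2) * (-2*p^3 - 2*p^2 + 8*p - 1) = -4*p^5 - 4*p^4 + 20*p^3 + 2*p^2 - 16*p + 2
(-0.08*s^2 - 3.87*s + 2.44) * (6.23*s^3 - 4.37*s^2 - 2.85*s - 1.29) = -0.4984*s^5 - 23.7605*s^4 + 32.3411*s^3 + 0.4699*s^2 - 1.9617*s - 3.1476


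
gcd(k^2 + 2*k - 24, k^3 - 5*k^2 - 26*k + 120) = k - 4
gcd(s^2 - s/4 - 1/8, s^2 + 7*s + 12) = 1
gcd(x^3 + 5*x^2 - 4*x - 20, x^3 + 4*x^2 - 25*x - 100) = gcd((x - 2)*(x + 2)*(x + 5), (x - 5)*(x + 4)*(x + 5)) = x + 5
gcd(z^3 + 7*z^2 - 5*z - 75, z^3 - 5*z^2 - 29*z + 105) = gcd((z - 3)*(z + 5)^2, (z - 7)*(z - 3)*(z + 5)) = z^2 + 2*z - 15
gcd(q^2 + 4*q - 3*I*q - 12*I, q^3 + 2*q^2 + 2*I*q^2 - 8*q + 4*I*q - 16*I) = q + 4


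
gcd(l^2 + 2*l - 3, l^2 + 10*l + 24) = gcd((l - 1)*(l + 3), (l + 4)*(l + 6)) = 1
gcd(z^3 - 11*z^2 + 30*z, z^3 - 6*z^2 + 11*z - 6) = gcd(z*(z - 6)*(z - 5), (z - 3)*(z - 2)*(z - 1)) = 1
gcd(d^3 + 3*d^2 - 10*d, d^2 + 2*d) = d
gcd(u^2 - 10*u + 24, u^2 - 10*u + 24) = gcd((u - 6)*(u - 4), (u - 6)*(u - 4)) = u^2 - 10*u + 24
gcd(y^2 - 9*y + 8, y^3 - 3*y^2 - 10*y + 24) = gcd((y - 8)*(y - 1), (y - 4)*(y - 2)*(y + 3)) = 1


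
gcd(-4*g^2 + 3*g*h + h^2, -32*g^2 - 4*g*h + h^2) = 4*g + h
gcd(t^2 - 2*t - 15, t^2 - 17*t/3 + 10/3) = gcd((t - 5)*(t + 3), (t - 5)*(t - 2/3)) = t - 5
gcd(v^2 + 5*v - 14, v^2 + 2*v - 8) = v - 2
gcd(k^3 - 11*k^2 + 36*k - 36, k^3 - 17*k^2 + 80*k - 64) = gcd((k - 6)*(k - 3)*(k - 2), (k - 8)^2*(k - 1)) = 1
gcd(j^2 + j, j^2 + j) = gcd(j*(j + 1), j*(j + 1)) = j^2 + j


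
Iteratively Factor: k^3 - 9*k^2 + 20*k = (k - 5)*(k^2 - 4*k) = (k - 5)*(k - 4)*(k)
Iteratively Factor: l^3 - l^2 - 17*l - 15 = (l - 5)*(l^2 + 4*l + 3) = (l - 5)*(l + 3)*(l + 1)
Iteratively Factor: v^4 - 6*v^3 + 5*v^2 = (v)*(v^3 - 6*v^2 + 5*v) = v*(v - 5)*(v^2 - v) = v^2*(v - 5)*(v - 1)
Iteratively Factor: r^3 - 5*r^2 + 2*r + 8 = (r - 2)*(r^2 - 3*r - 4) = (r - 2)*(r + 1)*(r - 4)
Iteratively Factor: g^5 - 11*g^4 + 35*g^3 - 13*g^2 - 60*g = (g - 5)*(g^4 - 6*g^3 + 5*g^2 + 12*g) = (g - 5)*(g + 1)*(g^3 - 7*g^2 + 12*g) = (g - 5)*(g - 3)*(g + 1)*(g^2 - 4*g) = (g - 5)*(g - 4)*(g - 3)*(g + 1)*(g)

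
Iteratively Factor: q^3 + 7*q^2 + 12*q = (q)*(q^2 + 7*q + 12) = q*(q + 4)*(q + 3)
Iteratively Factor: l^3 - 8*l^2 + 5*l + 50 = (l - 5)*(l^2 - 3*l - 10) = (l - 5)^2*(l + 2)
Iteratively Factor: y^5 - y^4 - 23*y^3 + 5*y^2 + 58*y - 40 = (y - 1)*(y^4 - 23*y^2 - 18*y + 40) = (y - 1)*(y + 4)*(y^3 - 4*y^2 - 7*y + 10) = (y - 1)*(y + 2)*(y + 4)*(y^2 - 6*y + 5) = (y - 5)*(y - 1)*(y + 2)*(y + 4)*(y - 1)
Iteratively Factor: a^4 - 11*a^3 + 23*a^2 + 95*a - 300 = (a + 3)*(a^3 - 14*a^2 + 65*a - 100) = (a - 5)*(a + 3)*(a^2 - 9*a + 20) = (a - 5)*(a - 4)*(a + 3)*(a - 5)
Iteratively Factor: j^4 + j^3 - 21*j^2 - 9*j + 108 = (j - 3)*(j^3 + 4*j^2 - 9*j - 36) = (j - 3)*(j + 4)*(j^2 - 9) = (j - 3)^2*(j + 4)*(j + 3)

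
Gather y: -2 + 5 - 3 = 0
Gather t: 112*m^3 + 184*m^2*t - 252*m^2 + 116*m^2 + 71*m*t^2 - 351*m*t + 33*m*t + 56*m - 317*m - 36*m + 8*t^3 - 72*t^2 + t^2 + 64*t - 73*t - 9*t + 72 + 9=112*m^3 - 136*m^2 - 297*m + 8*t^3 + t^2*(71*m - 71) + t*(184*m^2 - 318*m - 18) + 81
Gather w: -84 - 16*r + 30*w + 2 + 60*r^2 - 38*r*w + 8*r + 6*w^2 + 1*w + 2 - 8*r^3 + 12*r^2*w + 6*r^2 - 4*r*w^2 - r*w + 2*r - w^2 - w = -8*r^3 + 66*r^2 - 6*r + w^2*(5 - 4*r) + w*(12*r^2 - 39*r + 30) - 80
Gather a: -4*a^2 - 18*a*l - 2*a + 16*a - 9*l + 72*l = -4*a^2 + a*(14 - 18*l) + 63*l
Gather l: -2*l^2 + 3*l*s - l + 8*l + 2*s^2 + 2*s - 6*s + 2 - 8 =-2*l^2 + l*(3*s + 7) + 2*s^2 - 4*s - 6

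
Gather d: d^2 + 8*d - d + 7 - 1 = d^2 + 7*d + 6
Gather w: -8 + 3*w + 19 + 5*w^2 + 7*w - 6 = 5*w^2 + 10*w + 5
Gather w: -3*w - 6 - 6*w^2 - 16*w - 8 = -6*w^2 - 19*w - 14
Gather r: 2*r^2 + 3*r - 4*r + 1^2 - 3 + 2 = 2*r^2 - r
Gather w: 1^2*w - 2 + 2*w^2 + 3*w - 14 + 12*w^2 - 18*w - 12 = 14*w^2 - 14*w - 28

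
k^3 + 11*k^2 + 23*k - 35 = (k - 1)*(k + 5)*(k + 7)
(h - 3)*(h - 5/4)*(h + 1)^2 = h^4 - 9*h^3/4 - 15*h^2/4 + 13*h/4 + 15/4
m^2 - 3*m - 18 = (m - 6)*(m + 3)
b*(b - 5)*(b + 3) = b^3 - 2*b^2 - 15*b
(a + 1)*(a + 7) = a^2 + 8*a + 7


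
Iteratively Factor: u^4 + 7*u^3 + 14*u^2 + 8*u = (u + 2)*(u^3 + 5*u^2 + 4*u) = u*(u + 2)*(u^2 + 5*u + 4) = u*(u + 2)*(u + 4)*(u + 1)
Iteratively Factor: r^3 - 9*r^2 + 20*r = (r - 4)*(r^2 - 5*r) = r*(r - 4)*(r - 5)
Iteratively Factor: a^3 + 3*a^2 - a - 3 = (a + 3)*(a^2 - 1) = (a - 1)*(a + 3)*(a + 1)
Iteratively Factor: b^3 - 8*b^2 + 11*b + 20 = (b - 5)*(b^2 - 3*b - 4) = (b - 5)*(b + 1)*(b - 4)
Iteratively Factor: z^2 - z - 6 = (z - 3)*(z + 2)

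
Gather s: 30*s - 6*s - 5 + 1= 24*s - 4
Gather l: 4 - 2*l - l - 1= 3 - 3*l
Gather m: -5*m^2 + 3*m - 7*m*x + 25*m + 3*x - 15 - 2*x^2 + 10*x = -5*m^2 + m*(28 - 7*x) - 2*x^2 + 13*x - 15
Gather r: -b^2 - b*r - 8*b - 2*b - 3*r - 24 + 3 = -b^2 - 10*b + r*(-b - 3) - 21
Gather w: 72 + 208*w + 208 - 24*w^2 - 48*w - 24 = -24*w^2 + 160*w + 256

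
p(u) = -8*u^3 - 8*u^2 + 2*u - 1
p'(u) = -24*u^2 - 16*u + 2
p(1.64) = -54.52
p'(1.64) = -88.79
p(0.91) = -11.83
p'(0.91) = -32.43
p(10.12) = -9091.55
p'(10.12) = -2617.87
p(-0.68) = -3.54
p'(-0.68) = 1.78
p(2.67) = -204.96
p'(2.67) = -211.81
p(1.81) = -71.03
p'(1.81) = -105.59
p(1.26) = -27.18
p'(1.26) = -56.26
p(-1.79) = 15.67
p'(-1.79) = -46.26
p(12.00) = -14953.00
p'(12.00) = -3646.00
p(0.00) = -1.00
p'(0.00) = 2.00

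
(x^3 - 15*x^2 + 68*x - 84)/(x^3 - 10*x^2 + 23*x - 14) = (x - 6)/(x - 1)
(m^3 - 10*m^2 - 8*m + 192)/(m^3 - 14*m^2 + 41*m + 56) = (m^2 - 2*m - 24)/(m^2 - 6*m - 7)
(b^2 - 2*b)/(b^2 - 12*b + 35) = b*(b - 2)/(b^2 - 12*b + 35)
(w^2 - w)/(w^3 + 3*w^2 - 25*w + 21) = w/(w^2 + 4*w - 21)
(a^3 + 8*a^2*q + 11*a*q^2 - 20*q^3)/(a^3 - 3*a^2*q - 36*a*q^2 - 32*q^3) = (-a^2 - 4*a*q + 5*q^2)/(-a^2 + 7*a*q + 8*q^2)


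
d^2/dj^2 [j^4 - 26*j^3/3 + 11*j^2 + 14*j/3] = 12*j^2 - 52*j + 22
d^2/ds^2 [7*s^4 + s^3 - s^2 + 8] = 84*s^2 + 6*s - 2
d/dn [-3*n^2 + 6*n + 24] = 6 - 6*n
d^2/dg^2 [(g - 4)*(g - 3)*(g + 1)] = 6*g - 12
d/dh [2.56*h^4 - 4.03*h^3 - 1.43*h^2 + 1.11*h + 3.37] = 10.24*h^3 - 12.09*h^2 - 2.86*h + 1.11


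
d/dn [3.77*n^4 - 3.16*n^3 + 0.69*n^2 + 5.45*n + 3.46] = 15.08*n^3 - 9.48*n^2 + 1.38*n + 5.45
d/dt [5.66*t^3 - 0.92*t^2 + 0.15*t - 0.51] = 16.98*t^2 - 1.84*t + 0.15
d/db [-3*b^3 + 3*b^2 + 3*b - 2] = -9*b^2 + 6*b + 3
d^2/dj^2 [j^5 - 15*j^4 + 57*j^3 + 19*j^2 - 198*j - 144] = 20*j^3 - 180*j^2 + 342*j + 38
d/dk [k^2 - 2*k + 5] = 2*k - 2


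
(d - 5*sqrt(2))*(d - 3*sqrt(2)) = d^2 - 8*sqrt(2)*d + 30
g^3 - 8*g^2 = g^2*(g - 8)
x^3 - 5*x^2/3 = x^2*(x - 5/3)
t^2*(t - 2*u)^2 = t^4 - 4*t^3*u + 4*t^2*u^2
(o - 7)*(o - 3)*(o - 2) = o^3 - 12*o^2 + 41*o - 42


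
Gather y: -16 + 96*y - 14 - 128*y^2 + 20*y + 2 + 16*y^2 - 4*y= -112*y^2 + 112*y - 28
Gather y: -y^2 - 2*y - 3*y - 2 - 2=-y^2 - 5*y - 4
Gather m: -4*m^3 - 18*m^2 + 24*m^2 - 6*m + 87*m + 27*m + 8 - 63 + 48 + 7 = -4*m^3 + 6*m^2 + 108*m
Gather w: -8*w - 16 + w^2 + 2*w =w^2 - 6*w - 16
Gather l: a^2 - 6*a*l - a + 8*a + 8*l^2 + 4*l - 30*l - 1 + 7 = a^2 + 7*a + 8*l^2 + l*(-6*a - 26) + 6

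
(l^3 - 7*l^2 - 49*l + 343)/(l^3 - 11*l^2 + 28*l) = (l^2 - 49)/(l*(l - 4))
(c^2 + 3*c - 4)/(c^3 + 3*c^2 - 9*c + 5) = (c + 4)/(c^2 + 4*c - 5)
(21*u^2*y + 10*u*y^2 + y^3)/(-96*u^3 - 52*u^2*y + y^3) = y*(21*u^2 + 10*u*y + y^2)/(-96*u^3 - 52*u^2*y + y^3)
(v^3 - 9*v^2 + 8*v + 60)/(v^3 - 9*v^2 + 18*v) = (v^2 - 3*v - 10)/(v*(v - 3))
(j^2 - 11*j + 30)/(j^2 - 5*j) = (j - 6)/j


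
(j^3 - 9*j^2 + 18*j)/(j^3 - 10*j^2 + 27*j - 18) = j/(j - 1)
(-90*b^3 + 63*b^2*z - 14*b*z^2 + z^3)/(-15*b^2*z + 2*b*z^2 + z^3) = (30*b^2 - 11*b*z + z^2)/(z*(5*b + z))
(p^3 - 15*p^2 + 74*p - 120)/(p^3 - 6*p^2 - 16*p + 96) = (p - 5)/(p + 4)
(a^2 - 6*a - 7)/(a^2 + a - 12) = (a^2 - 6*a - 7)/(a^2 + a - 12)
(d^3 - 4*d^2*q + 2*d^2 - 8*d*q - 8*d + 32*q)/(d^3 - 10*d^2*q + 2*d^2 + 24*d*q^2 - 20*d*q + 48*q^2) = (-d^2 - 2*d + 8)/(-d^2 + 6*d*q - 2*d + 12*q)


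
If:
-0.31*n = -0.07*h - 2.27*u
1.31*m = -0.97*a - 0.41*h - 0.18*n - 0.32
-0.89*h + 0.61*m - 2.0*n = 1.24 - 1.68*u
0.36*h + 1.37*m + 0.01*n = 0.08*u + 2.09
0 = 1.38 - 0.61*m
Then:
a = -2.50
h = -2.78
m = 2.26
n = 1.56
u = 0.30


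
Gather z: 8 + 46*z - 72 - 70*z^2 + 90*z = -70*z^2 + 136*z - 64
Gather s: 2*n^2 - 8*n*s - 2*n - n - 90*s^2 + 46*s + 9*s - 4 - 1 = 2*n^2 - 3*n - 90*s^2 + s*(55 - 8*n) - 5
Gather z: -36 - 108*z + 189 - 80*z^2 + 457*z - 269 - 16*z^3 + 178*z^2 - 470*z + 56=-16*z^3 + 98*z^2 - 121*z - 60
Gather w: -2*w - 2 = -2*w - 2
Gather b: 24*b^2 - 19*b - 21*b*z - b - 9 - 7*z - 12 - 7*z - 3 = 24*b^2 + b*(-21*z - 20) - 14*z - 24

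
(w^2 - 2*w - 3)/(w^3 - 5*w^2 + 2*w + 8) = (w - 3)/(w^2 - 6*w + 8)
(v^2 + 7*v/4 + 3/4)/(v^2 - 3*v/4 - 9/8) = 2*(v + 1)/(2*v - 3)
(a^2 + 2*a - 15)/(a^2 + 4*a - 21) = (a + 5)/(a + 7)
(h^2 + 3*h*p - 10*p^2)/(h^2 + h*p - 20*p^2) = (-h + 2*p)/(-h + 4*p)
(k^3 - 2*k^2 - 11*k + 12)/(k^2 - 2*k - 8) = (k^2 + 2*k - 3)/(k + 2)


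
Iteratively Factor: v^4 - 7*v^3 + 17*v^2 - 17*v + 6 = (v - 2)*(v^3 - 5*v^2 + 7*v - 3) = (v - 2)*(v - 1)*(v^2 - 4*v + 3) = (v - 2)*(v - 1)^2*(v - 3)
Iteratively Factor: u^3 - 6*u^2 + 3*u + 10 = (u + 1)*(u^2 - 7*u + 10) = (u - 2)*(u + 1)*(u - 5)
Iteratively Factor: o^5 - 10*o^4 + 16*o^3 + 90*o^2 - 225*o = (o + 3)*(o^4 - 13*o^3 + 55*o^2 - 75*o) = (o - 3)*(o + 3)*(o^3 - 10*o^2 + 25*o) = o*(o - 3)*(o + 3)*(o^2 - 10*o + 25) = o*(o - 5)*(o - 3)*(o + 3)*(o - 5)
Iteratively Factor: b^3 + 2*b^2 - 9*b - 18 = (b - 3)*(b^2 + 5*b + 6) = (b - 3)*(b + 2)*(b + 3)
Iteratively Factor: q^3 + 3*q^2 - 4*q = (q + 4)*(q^2 - q) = (q - 1)*(q + 4)*(q)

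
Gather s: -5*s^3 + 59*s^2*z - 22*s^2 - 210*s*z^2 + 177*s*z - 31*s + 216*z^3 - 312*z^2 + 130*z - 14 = -5*s^3 + s^2*(59*z - 22) + s*(-210*z^2 + 177*z - 31) + 216*z^3 - 312*z^2 + 130*z - 14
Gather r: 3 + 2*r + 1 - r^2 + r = -r^2 + 3*r + 4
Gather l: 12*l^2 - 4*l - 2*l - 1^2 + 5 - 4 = 12*l^2 - 6*l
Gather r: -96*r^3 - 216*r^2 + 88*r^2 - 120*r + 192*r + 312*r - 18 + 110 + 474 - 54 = -96*r^3 - 128*r^2 + 384*r + 512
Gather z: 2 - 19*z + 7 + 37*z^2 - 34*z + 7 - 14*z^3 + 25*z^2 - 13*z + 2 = -14*z^3 + 62*z^2 - 66*z + 18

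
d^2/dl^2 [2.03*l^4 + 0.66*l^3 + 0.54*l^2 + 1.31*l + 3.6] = 24.36*l^2 + 3.96*l + 1.08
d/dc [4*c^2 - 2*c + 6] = 8*c - 2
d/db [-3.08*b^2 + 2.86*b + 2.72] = 2.86 - 6.16*b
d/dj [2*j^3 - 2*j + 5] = 6*j^2 - 2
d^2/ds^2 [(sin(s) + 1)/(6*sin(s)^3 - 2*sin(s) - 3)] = (144*sin(s)^7 + 324*sin(s)^6 - 168*sin(s)^5 - 222*sin(s)^4 + 138*sin(s)^3 - 146*sin(s)^2 - 105*sin(s) + 4)/(-6*sin(s)^3 + 2*sin(s) + 3)^3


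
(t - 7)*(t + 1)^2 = t^3 - 5*t^2 - 13*t - 7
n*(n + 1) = n^2 + n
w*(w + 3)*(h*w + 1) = h*w^3 + 3*h*w^2 + w^2 + 3*w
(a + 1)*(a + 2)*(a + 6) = a^3 + 9*a^2 + 20*a + 12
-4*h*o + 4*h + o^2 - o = (-4*h + o)*(o - 1)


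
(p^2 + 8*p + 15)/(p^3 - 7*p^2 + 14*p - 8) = (p^2 + 8*p + 15)/(p^3 - 7*p^2 + 14*p - 8)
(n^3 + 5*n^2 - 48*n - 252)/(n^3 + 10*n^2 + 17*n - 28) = (n^3 + 5*n^2 - 48*n - 252)/(n^3 + 10*n^2 + 17*n - 28)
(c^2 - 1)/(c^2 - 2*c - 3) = (c - 1)/(c - 3)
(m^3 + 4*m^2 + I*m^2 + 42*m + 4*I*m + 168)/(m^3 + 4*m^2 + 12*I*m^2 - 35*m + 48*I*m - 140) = (m - 6*I)/(m + 5*I)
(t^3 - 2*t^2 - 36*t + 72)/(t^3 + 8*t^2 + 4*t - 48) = (t - 6)/(t + 4)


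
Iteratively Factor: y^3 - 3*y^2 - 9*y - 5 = (y + 1)*(y^2 - 4*y - 5) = (y + 1)^2*(y - 5)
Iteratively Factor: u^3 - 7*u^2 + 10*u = (u - 2)*(u^2 - 5*u) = u*(u - 2)*(u - 5)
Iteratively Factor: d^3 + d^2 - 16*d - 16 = (d + 4)*(d^2 - 3*d - 4) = (d - 4)*(d + 4)*(d + 1)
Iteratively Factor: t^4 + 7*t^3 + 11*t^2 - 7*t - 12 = (t + 3)*(t^3 + 4*t^2 - t - 4) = (t - 1)*(t + 3)*(t^2 + 5*t + 4) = (t - 1)*(t + 3)*(t + 4)*(t + 1)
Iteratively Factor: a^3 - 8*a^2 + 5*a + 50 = (a - 5)*(a^2 - 3*a - 10) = (a - 5)^2*(a + 2)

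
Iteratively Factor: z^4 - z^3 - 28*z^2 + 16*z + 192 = (z + 4)*(z^3 - 5*z^2 - 8*z + 48) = (z - 4)*(z + 4)*(z^2 - z - 12) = (z - 4)*(z + 3)*(z + 4)*(z - 4)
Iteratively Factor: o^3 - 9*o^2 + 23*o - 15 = (o - 3)*(o^2 - 6*o + 5) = (o - 3)*(o - 1)*(o - 5)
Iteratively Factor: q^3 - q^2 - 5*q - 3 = (q - 3)*(q^2 + 2*q + 1) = (q - 3)*(q + 1)*(q + 1)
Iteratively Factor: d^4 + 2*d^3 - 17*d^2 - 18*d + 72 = (d - 2)*(d^3 + 4*d^2 - 9*d - 36) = (d - 2)*(d + 3)*(d^2 + d - 12) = (d - 2)*(d + 3)*(d + 4)*(d - 3)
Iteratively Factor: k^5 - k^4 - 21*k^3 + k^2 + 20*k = (k - 5)*(k^4 + 4*k^3 - k^2 - 4*k) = (k - 5)*(k - 1)*(k^3 + 5*k^2 + 4*k) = (k - 5)*(k - 1)*(k + 1)*(k^2 + 4*k) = k*(k - 5)*(k - 1)*(k + 1)*(k + 4)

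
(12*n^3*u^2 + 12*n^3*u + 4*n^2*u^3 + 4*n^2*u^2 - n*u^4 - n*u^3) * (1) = 12*n^3*u^2 + 12*n^3*u + 4*n^2*u^3 + 4*n^2*u^2 - n*u^4 - n*u^3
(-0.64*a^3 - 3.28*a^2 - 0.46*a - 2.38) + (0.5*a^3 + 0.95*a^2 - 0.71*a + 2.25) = -0.14*a^3 - 2.33*a^2 - 1.17*a - 0.13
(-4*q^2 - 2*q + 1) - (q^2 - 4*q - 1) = -5*q^2 + 2*q + 2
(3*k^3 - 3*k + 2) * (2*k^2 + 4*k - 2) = 6*k^5 + 12*k^4 - 12*k^3 - 8*k^2 + 14*k - 4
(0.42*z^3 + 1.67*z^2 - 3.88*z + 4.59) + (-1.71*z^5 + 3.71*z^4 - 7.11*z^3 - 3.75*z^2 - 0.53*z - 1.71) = -1.71*z^5 + 3.71*z^4 - 6.69*z^3 - 2.08*z^2 - 4.41*z + 2.88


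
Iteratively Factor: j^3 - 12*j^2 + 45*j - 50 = (j - 2)*(j^2 - 10*j + 25) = (j - 5)*(j - 2)*(j - 5)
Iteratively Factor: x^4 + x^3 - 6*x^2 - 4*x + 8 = (x - 2)*(x^3 + 3*x^2 - 4) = (x - 2)*(x + 2)*(x^2 + x - 2) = (x - 2)*(x - 1)*(x + 2)*(x + 2)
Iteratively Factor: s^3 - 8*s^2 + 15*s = (s)*(s^2 - 8*s + 15) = s*(s - 5)*(s - 3)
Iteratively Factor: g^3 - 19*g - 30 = (g + 2)*(g^2 - 2*g - 15) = (g + 2)*(g + 3)*(g - 5)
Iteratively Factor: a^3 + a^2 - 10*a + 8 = (a - 1)*(a^2 + 2*a - 8) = (a - 1)*(a + 4)*(a - 2)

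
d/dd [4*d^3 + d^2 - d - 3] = 12*d^2 + 2*d - 1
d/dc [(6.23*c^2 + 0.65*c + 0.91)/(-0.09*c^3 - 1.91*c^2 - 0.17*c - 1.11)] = (0.5607*c^4 + 0.117000000000001*c^3 + 0.4281*c^2 - 10.3544*c - 0.5668)/(0.0081*c^6 + 0.3438*c^5 + 3.6787*c^4 + 0.8492*c^3 + 4.2691*c^2 + 0.3774*c + 1.2321)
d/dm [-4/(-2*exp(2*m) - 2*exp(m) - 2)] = (-4*exp(m) - 2)*exp(m)/(exp(2*m) + exp(m) + 1)^2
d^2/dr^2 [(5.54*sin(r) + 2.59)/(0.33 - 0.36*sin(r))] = 21.4334705075446*(0.993816*sin(r)^2 + 0.910998*sin(r) - 1.987632)/(1.0*sin(r) - 0.916666666666667)^3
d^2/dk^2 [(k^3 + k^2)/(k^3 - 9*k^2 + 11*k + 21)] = 2*(10*k^3 - 63*k^2 + 441)/(k^6 - 30*k^5 + 363*k^4 - 2260*k^3 + 7623*k^2 - 13230*k + 9261)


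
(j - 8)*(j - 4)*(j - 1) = j^3 - 13*j^2 + 44*j - 32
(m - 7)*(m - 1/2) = m^2 - 15*m/2 + 7/2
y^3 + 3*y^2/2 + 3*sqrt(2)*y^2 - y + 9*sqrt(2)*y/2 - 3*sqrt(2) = (y - 1/2)*(y + 2)*(y + 3*sqrt(2))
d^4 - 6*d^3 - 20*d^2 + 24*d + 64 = (d - 8)*(d - 2)*(d + 2)^2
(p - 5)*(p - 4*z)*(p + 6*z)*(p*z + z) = p^4*z + 2*p^3*z^2 - 4*p^3*z - 24*p^2*z^3 - 8*p^2*z^2 - 5*p^2*z + 96*p*z^3 - 10*p*z^2 + 120*z^3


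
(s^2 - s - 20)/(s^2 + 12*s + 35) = (s^2 - s - 20)/(s^2 + 12*s + 35)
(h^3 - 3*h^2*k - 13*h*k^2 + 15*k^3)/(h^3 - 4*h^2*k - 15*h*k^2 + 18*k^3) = (h - 5*k)/(h - 6*k)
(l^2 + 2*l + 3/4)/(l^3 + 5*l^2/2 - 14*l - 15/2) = (l + 3/2)/(l^2 + 2*l - 15)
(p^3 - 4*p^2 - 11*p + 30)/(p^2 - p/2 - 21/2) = 2*(p^2 - 7*p + 10)/(2*p - 7)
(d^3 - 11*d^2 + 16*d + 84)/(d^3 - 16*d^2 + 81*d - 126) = (d + 2)/(d - 3)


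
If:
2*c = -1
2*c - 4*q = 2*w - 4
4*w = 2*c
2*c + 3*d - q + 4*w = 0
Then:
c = -1/2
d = 23/24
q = 7/8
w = -1/4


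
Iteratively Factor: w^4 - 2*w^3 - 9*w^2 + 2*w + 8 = (w + 1)*(w^3 - 3*w^2 - 6*w + 8) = (w + 1)*(w + 2)*(w^2 - 5*w + 4) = (w - 1)*(w + 1)*(w + 2)*(w - 4)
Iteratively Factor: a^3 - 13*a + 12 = (a + 4)*(a^2 - 4*a + 3) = (a - 1)*(a + 4)*(a - 3)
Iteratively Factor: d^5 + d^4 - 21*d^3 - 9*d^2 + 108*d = (d + 4)*(d^4 - 3*d^3 - 9*d^2 + 27*d) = (d - 3)*(d + 4)*(d^3 - 9*d) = d*(d - 3)*(d + 4)*(d^2 - 9) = d*(d - 3)^2*(d + 4)*(d + 3)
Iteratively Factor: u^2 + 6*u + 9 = (u + 3)*(u + 3)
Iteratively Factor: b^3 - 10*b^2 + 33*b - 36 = (b - 3)*(b^2 - 7*b + 12) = (b - 3)^2*(b - 4)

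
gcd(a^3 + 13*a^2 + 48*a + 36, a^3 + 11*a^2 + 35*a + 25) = a + 1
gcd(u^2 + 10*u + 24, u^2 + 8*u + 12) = u + 6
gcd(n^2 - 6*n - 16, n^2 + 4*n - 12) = 1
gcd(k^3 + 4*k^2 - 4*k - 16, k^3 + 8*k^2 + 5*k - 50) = k - 2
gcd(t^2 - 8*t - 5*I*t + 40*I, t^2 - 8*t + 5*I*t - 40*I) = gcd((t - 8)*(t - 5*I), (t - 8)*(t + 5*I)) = t - 8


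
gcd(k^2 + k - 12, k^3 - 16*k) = k + 4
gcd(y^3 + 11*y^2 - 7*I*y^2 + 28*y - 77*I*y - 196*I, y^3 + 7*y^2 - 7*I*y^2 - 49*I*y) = y^2 + y*(7 - 7*I) - 49*I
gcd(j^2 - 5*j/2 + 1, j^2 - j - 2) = j - 2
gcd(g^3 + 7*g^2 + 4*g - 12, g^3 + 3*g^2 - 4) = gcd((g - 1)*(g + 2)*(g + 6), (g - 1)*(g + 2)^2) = g^2 + g - 2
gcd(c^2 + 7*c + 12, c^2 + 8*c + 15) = c + 3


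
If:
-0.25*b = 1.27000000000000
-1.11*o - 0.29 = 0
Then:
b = -5.08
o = -0.26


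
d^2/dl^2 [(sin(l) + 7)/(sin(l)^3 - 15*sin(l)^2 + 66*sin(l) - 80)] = (-4*sin(l)^7 - 18*sin(l)^6 + 1200*sin(l)^5 - 9260*sin(l)^4 + 21588*sin(l)^3 + 11010*sin(l)^2 - 88780*sin(l) + 54744)/(sin(l)^3 - 15*sin(l)^2 + 66*sin(l) - 80)^3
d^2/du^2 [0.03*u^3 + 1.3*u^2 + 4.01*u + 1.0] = 0.18*u + 2.6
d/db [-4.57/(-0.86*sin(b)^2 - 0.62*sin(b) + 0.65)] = -(7.8604*sin(b) + 2.8334)*cos(b)/(0.86*sin(b)^2 + 0.62*sin(b) - 0.65)^2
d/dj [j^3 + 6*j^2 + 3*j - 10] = 3*j^2 + 12*j + 3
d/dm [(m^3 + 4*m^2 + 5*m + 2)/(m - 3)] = (2*m^3 - 5*m^2 - 24*m - 17)/(m^2 - 6*m + 9)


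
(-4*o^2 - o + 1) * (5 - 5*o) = 20*o^3 - 15*o^2 - 10*o + 5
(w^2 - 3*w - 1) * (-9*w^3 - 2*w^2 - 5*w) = -9*w^5 + 25*w^4 + 10*w^3 + 17*w^2 + 5*w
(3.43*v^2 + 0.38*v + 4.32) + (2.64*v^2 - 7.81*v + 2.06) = 6.07*v^2 - 7.43*v + 6.38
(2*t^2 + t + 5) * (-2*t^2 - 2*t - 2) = -4*t^4 - 6*t^3 - 16*t^2 - 12*t - 10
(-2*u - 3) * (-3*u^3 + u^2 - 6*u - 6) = 6*u^4 + 7*u^3 + 9*u^2 + 30*u + 18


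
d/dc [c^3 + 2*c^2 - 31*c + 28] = 3*c^2 + 4*c - 31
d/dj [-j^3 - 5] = -3*j^2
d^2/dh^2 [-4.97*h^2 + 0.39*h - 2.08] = -9.94000000000000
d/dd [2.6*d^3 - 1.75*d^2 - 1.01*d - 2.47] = 7.8*d^2 - 3.5*d - 1.01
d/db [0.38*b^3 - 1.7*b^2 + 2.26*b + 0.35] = 1.14*b^2 - 3.4*b + 2.26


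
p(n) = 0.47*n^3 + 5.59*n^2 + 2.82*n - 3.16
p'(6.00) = 120.66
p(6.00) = 316.52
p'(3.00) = 49.05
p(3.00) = 68.30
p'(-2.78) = -17.36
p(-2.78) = 22.10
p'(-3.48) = -19.01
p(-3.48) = 34.92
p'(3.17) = 52.43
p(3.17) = 76.92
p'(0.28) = 6.06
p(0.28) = -1.92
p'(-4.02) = -19.34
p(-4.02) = 45.31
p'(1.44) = 21.84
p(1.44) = 13.90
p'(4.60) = 84.08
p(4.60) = 173.84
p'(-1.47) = -10.57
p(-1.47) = 3.28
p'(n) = 1.41*n^2 + 11.18*n + 2.82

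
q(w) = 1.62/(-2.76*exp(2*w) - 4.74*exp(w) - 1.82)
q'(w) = 1.62*(5.52*exp(2*w) + 4.74*exp(w))/(-2.76*exp(2*w) - 4.74*exp(w) - 1.82)^2 = (8.9424*exp(w) + 7.6788)*exp(w)/(2.76*exp(2*w) + 4.74*exp(w) + 1.82)^2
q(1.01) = -0.05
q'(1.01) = 0.07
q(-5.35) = -0.88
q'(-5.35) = 0.01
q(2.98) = -0.00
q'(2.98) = 0.00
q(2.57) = -0.00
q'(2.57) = 0.01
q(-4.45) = -0.86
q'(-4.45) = 0.03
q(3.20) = -0.00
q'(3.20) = 0.00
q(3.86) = -0.00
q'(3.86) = 0.00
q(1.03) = -0.04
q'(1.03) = 0.07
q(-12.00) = -0.89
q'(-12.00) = 0.00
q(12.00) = 0.00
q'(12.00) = 0.00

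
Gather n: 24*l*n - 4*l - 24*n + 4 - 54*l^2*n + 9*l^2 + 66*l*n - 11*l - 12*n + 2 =9*l^2 - 15*l + n*(-54*l^2 + 90*l - 36) + 6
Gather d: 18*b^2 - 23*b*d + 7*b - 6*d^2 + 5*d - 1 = 18*b^2 + 7*b - 6*d^2 + d*(5 - 23*b) - 1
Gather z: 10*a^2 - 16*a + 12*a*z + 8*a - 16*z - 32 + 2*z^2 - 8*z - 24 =10*a^2 - 8*a + 2*z^2 + z*(12*a - 24) - 56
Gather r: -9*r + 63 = 63 - 9*r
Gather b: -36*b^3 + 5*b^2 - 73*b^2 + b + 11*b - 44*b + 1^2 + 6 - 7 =-36*b^3 - 68*b^2 - 32*b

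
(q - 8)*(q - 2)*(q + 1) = q^3 - 9*q^2 + 6*q + 16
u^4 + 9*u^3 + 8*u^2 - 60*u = u*(u - 2)*(u + 5)*(u + 6)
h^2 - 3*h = h*(h - 3)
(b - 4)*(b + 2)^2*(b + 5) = b^4 + 5*b^3 - 12*b^2 - 76*b - 80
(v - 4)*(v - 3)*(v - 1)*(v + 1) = v^4 - 7*v^3 + 11*v^2 + 7*v - 12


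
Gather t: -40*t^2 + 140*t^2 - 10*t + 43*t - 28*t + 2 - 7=100*t^2 + 5*t - 5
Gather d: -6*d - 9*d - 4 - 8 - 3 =-15*d - 15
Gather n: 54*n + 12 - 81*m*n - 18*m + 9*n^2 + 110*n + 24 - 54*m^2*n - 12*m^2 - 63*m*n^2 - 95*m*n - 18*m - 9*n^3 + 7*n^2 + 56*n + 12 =-12*m^2 - 36*m - 9*n^3 + n^2*(16 - 63*m) + n*(-54*m^2 - 176*m + 220) + 48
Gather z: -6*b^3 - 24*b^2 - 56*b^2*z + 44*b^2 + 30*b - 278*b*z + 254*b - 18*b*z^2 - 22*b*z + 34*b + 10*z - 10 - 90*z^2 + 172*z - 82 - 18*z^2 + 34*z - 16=-6*b^3 + 20*b^2 + 318*b + z^2*(-18*b - 108) + z*(-56*b^2 - 300*b + 216) - 108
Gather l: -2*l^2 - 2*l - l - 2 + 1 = -2*l^2 - 3*l - 1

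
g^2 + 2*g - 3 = (g - 1)*(g + 3)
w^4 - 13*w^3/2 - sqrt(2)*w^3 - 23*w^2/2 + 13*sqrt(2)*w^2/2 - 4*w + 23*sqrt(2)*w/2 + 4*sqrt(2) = (w - 8)*(w + 1/2)*(w + 1)*(w - sqrt(2))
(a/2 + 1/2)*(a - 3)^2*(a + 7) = a^4/2 + a^3 - 16*a^2 + 15*a + 63/2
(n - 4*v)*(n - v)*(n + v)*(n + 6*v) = n^4 + 2*n^3*v - 25*n^2*v^2 - 2*n*v^3 + 24*v^4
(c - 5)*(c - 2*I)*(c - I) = c^3 - 5*c^2 - 3*I*c^2 - 2*c + 15*I*c + 10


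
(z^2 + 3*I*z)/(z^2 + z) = (z + 3*I)/(z + 1)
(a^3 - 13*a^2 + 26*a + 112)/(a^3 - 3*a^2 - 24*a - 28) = (a - 8)/(a + 2)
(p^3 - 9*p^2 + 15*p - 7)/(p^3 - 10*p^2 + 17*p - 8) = (p - 7)/(p - 8)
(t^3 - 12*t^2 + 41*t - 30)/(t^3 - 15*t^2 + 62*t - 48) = (t - 5)/(t - 8)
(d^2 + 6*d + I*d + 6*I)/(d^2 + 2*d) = (d^2 + d*(6 + I) + 6*I)/(d*(d + 2))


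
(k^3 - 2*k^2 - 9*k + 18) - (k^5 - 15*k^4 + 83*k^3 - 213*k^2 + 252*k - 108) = -k^5 + 15*k^4 - 82*k^3 + 211*k^2 - 261*k + 126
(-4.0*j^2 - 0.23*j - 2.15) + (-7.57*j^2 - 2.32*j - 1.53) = -11.57*j^2 - 2.55*j - 3.68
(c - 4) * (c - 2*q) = c^2 - 2*c*q - 4*c + 8*q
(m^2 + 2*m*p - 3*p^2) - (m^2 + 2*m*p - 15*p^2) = 12*p^2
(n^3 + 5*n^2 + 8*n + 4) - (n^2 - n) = n^3 + 4*n^2 + 9*n + 4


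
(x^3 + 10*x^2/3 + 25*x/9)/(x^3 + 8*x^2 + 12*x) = (9*x^2 + 30*x + 25)/(9*(x^2 + 8*x + 12))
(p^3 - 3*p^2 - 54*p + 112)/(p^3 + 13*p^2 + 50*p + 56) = (p^2 - 10*p + 16)/(p^2 + 6*p + 8)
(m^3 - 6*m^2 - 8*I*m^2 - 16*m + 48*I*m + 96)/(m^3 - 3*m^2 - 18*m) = (m^2 - 8*I*m - 16)/(m*(m + 3))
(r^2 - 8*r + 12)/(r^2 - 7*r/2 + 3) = 2*(r - 6)/(2*r - 3)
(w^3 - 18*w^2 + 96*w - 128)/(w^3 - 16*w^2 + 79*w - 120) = (w^2 - 10*w + 16)/(w^2 - 8*w + 15)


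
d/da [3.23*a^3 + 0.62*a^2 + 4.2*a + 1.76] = 9.69*a^2 + 1.24*a + 4.2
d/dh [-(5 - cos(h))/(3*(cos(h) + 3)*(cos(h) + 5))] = (cos(h)^2 - 10*cos(h) - 55)*sin(h)/(3*(cos(h) + 3)^2*(cos(h) + 5)^2)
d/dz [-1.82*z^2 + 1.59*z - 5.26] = 1.59 - 3.64*z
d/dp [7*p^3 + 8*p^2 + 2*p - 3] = 21*p^2 + 16*p + 2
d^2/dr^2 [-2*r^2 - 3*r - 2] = -4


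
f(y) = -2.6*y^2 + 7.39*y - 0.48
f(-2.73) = -40.03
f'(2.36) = -4.88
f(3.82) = -10.19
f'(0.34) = 5.62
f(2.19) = 3.23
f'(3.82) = -12.47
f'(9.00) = -39.41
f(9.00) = -144.57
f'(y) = 7.39 - 5.2*y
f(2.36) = 2.48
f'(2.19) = -4.00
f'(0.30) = 5.83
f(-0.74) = -7.37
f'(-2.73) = 21.59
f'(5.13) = -19.29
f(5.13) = -30.99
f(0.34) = 1.73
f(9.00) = -144.57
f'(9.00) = -39.41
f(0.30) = 1.50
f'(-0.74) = 11.24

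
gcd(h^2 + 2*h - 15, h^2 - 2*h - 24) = 1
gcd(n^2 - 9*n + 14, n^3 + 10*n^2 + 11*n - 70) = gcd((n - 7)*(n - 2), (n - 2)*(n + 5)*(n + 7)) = n - 2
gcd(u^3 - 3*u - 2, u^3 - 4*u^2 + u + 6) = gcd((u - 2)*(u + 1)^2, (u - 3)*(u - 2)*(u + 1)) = u^2 - u - 2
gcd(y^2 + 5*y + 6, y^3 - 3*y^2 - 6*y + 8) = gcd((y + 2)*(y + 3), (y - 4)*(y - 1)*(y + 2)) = y + 2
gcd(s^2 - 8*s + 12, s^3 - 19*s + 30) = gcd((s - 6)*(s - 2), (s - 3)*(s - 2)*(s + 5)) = s - 2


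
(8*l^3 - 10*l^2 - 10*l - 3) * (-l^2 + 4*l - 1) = -8*l^5 + 42*l^4 - 38*l^3 - 27*l^2 - 2*l + 3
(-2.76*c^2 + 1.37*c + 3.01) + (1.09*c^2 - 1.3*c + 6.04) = -1.67*c^2 + 0.0700000000000001*c + 9.05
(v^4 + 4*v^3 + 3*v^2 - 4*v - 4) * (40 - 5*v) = -5*v^5 + 20*v^4 + 145*v^3 + 140*v^2 - 140*v - 160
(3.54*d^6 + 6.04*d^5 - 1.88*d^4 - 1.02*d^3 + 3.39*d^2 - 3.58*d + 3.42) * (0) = 0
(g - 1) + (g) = 2*g - 1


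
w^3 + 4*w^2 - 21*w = w*(w - 3)*(w + 7)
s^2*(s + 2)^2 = s^4 + 4*s^3 + 4*s^2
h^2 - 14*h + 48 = (h - 8)*(h - 6)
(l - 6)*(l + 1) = l^2 - 5*l - 6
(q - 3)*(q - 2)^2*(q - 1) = q^4 - 8*q^3 + 23*q^2 - 28*q + 12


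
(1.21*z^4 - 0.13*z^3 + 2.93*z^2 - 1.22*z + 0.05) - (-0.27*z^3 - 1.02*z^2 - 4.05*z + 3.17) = 1.21*z^4 + 0.14*z^3 + 3.95*z^2 + 2.83*z - 3.12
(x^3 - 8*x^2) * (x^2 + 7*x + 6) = x^5 - x^4 - 50*x^3 - 48*x^2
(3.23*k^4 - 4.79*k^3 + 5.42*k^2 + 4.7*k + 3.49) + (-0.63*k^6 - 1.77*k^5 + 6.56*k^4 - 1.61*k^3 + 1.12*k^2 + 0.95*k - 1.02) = -0.63*k^6 - 1.77*k^5 + 9.79*k^4 - 6.4*k^3 + 6.54*k^2 + 5.65*k + 2.47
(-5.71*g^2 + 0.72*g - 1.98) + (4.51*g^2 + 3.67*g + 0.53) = -1.2*g^2 + 4.39*g - 1.45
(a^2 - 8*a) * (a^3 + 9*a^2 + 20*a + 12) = a^5 + a^4 - 52*a^3 - 148*a^2 - 96*a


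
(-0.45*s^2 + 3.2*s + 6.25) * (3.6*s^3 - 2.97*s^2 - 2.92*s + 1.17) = -1.62*s^5 + 12.8565*s^4 + 14.31*s^3 - 28.433*s^2 - 14.506*s + 7.3125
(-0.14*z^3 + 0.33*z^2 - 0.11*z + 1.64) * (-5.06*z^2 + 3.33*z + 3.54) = 0.7084*z^5 - 2.136*z^4 + 1.1599*z^3 - 7.4965*z^2 + 5.0718*z + 5.8056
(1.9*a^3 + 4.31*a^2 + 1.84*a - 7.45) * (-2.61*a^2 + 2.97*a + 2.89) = -4.959*a^5 - 5.6061*a^4 + 13.4893*a^3 + 37.3652*a^2 - 16.8089*a - 21.5305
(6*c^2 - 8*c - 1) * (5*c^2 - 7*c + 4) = 30*c^4 - 82*c^3 + 75*c^2 - 25*c - 4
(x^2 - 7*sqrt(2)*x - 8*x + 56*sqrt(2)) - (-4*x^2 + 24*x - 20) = 5*x^2 - 32*x - 7*sqrt(2)*x + 20 + 56*sqrt(2)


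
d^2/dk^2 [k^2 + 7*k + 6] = 2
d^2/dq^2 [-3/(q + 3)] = -6/(q + 3)^3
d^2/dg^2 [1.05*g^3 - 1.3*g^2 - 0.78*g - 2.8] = 6.3*g - 2.6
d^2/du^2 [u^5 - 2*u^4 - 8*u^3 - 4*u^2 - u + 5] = 20*u^3 - 24*u^2 - 48*u - 8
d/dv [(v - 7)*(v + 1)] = 2*v - 6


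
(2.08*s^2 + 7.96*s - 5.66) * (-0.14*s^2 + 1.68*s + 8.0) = -0.2912*s^4 + 2.38*s^3 + 30.8052*s^2 + 54.1712*s - 45.28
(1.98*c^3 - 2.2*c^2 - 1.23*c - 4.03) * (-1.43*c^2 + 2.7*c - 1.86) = -2.8314*c^5 + 8.492*c^4 - 7.8639*c^3 + 6.5339*c^2 - 8.5932*c + 7.4958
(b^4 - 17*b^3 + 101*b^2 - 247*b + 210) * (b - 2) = b^5 - 19*b^4 + 135*b^3 - 449*b^2 + 704*b - 420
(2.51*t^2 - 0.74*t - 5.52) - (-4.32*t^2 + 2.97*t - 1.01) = 6.83*t^2 - 3.71*t - 4.51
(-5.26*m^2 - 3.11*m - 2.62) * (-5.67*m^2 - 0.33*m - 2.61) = 29.8242*m^4 + 19.3695*m^3 + 29.6103*m^2 + 8.9817*m + 6.8382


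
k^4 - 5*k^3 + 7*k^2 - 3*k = k*(k - 3)*(k - 1)^2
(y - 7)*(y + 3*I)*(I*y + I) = I*y^3 - 3*y^2 - 6*I*y^2 + 18*y - 7*I*y + 21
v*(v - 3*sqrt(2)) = v^2 - 3*sqrt(2)*v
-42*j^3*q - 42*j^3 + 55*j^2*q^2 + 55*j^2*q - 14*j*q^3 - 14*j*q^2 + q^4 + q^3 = (-7*j + q)*(-6*j + q)*(-j + q)*(q + 1)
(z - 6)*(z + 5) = z^2 - z - 30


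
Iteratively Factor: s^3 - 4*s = (s + 2)*(s^2 - 2*s) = (s - 2)*(s + 2)*(s)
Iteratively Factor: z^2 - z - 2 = (z - 2)*(z + 1)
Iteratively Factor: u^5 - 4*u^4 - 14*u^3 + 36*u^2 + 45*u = (u + 1)*(u^4 - 5*u^3 - 9*u^2 + 45*u) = (u + 1)*(u + 3)*(u^3 - 8*u^2 + 15*u) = (u - 5)*(u + 1)*(u + 3)*(u^2 - 3*u) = u*(u - 5)*(u + 1)*(u + 3)*(u - 3)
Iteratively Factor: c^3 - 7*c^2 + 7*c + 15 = (c - 5)*(c^2 - 2*c - 3) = (c - 5)*(c - 3)*(c + 1)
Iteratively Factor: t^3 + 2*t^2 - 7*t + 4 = (t - 1)*(t^2 + 3*t - 4) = (t - 1)^2*(t + 4)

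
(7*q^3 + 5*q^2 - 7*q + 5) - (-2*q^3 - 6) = 9*q^3 + 5*q^2 - 7*q + 11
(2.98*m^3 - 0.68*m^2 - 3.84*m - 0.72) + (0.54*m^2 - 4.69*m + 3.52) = 2.98*m^3 - 0.14*m^2 - 8.53*m + 2.8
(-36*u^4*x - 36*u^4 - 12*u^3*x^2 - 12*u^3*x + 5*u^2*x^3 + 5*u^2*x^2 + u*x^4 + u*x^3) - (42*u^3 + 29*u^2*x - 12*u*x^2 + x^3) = -36*u^4*x - 36*u^4 - 12*u^3*x^2 - 12*u^3*x - 42*u^3 + 5*u^2*x^3 + 5*u^2*x^2 - 29*u^2*x + u*x^4 + u*x^3 + 12*u*x^2 - x^3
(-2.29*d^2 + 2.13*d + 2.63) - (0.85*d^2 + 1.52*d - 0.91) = -3.14*d^2 + 0.61*d + 3.54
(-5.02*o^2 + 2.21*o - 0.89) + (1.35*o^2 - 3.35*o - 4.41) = -3.67*o^2 - 1.14*o - 5.3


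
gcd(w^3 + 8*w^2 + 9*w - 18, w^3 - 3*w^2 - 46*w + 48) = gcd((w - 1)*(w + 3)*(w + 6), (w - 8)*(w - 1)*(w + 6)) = w^2 + 5*w - 6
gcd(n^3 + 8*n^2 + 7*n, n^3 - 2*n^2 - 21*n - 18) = n + 1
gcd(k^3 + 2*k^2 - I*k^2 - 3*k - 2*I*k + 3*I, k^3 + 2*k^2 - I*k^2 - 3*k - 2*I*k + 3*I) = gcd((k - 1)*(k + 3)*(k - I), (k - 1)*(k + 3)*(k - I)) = k^3 + k^2*(2 - I) + k*(-3 - 2*I) + 3*I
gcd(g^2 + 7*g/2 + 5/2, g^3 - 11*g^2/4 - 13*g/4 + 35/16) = 1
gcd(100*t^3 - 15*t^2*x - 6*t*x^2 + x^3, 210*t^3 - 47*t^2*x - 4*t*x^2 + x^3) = -5*t + x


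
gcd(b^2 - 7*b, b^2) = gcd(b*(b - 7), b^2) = b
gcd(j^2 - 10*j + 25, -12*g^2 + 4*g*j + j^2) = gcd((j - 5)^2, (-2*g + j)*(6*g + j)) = 1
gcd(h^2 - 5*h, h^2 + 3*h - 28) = 1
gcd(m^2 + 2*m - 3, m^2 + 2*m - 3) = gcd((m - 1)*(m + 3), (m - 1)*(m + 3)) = m^2 + 2*m - 3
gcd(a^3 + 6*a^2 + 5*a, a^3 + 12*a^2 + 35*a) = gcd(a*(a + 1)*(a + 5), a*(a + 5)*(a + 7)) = a^2 + 5*a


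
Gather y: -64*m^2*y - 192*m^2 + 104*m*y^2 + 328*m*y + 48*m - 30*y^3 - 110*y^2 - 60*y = -192*m^2 + 48*m - 30*y^3 + y^2*(104*m - 110) + y*(-64*m^2 + 328*m - 60)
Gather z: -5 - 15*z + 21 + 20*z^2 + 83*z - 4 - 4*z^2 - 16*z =16*z^2 + 52*z + 12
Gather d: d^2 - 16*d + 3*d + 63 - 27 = d^2 - 13*d + 36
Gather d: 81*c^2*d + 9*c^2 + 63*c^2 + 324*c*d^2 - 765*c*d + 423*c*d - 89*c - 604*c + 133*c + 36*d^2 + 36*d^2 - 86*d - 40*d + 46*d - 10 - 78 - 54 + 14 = 72*c^2 - 560*c + d^2*(324*c + 72) + d*(81*c^2 - 342*c - 80) - 128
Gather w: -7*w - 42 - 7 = -7*w - 49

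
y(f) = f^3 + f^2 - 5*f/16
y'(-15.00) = 644.69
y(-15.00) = -3145.31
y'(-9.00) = 224.69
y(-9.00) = -645.19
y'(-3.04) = 21.33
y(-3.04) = -17.90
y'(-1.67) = 4.71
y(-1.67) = -1.35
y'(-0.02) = -0.35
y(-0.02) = 0.01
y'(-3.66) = 32.55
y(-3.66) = -34.49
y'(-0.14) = -0.53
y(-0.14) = 0.06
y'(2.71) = 27.14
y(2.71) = 26.40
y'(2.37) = 21.28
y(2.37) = 18.19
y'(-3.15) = 23.16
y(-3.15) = -20.35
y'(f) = 3*f^2 + 2*f - 5/16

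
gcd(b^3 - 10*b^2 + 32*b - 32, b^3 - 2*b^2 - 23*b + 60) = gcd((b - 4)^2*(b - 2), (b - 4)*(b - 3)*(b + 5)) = b - 4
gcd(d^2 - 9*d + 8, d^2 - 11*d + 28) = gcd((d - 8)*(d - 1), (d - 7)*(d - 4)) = 1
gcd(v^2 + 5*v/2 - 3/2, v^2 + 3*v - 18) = 1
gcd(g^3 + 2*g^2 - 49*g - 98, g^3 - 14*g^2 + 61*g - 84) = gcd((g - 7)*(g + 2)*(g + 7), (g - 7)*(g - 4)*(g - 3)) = g - 7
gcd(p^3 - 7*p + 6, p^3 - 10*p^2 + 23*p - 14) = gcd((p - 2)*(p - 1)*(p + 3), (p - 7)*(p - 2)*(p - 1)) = p^2 - 3*p + 2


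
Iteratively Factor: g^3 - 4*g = (g)*(g^2 - 4) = g*(g - 2)*(g + 2)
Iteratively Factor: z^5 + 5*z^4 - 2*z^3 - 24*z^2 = (z + 3)*(z^4 + 2*z^3 - 8*z^2) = z*(z + 3)*(z^3 + 2*z^2 - 8*z) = z*(z - 2)*(z + 3)*(z^2 + 4*z) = z^2*(z - 2)*(z + 3)*(z + 4)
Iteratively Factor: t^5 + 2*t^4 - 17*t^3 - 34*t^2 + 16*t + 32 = (t - 4)*(t^4 + 6*t^3 + 7*t^2 - 6*t - 8) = (t - 4)*(t + 4)*(t^3 + 2*t^2 - t - 2) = (t - 4)*(t + 2)*(t + 4)*(t^2 - 1) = (t - 4)*(t - 1)*(t + 2)*(t + 4)*(t + 1)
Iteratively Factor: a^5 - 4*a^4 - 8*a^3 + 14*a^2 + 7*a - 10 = (a - 1)*(a^4 - 3*a^3 - 11*a^2 + 3*a + 10) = (a - 1)*(a + 2)*(a^3 - 5*a^2 - a + 5) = (a - 1)*(a + 1)*(a + 2)*(a^2 - 6*a + 5) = (a - 1)^2*(a + 1)*(a + 2)*(a - 5)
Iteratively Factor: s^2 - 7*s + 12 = (s - 4)*(s - 3)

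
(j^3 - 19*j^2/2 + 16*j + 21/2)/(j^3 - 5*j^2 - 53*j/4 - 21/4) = 2*(j - 3)/(2*j + 3)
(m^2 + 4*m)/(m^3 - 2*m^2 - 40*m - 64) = m/(m^2 - 6*m - 16)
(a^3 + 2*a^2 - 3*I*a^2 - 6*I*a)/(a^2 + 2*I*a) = (a^2 + a*(2 - 3*I) - 6*I)/(a + 2*I)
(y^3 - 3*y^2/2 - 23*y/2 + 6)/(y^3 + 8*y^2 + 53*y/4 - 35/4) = 2*(y^2 - y - 12)/(2*y^2 + 17*y + 35)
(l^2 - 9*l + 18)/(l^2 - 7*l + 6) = (l - 3)/(l - 1)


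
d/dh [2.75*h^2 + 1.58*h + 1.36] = 5.5*h + 1.58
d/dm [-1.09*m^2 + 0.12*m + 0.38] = 0.12 - 2.18*m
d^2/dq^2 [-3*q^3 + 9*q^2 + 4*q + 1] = 18 - 18*q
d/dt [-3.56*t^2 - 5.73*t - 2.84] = -7.12*t - 5.73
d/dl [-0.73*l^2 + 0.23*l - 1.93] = 0.23 - 1.46*l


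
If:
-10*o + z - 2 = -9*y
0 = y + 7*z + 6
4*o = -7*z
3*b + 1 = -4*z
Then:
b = 359/267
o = 196/89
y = 250/89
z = -112/89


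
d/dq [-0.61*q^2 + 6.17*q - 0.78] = 6.17 - 1.22*q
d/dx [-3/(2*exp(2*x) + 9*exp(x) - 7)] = (12*exp(x) + 27)*exp(x)/(2*exp(2*x) + 9*exp(x) - 7)^2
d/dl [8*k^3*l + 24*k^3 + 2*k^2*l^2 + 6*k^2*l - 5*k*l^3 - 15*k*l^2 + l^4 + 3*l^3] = 8*k^3 + 4*k^2*l + 6*k^2 - 15*k*l^2 - 30*k*l + 4*l^3 + 9*l^2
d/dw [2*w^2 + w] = 4*w + 1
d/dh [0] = 0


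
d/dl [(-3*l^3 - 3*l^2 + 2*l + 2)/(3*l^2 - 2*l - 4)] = (-9*l^4 + 12*l^3 + 36*l^2 + 12*l - 4)/(9*l^4 - 12*l^3 - 20*l^2 + 16*l + 16)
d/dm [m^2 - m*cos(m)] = m*sin(m) + 2*m - cos(m)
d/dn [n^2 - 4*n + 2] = 2*n - 4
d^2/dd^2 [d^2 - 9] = 2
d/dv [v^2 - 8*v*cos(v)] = 8*v*sin(v) + 2*v - 8*cos(v)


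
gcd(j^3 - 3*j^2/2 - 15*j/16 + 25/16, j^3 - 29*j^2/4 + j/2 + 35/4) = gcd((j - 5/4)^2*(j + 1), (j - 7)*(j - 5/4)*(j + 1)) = j^2 - j/4 - 5/4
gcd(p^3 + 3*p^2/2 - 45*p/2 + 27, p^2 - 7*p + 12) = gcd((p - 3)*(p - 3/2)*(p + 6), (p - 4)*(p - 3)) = p - 3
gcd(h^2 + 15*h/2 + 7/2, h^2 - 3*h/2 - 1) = h + 1/2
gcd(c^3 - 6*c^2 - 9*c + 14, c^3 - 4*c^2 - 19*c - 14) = c^2 - 5*c - 14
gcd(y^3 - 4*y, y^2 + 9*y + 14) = y + 2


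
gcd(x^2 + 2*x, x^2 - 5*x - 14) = x + 2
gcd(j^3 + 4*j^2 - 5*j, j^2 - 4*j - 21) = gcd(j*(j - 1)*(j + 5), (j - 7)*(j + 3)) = 1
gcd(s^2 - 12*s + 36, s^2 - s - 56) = 1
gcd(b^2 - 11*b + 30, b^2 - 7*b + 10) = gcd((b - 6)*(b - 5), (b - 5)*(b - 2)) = b - 5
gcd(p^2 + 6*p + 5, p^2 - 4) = 1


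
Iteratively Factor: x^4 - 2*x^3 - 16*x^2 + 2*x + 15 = (x - 5)*(x^3 + 3*x^2 - x - 3) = (x - 5)*(x - 1)*(x^2 + 4*x + 3) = (x - 5)*(x - 1)*(x + 1)*(x + 3)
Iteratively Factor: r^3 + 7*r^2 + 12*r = (r + 3)*(r^2 + 4*r) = r*(r + 3)*(r + 4)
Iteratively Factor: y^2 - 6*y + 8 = (y - 2)*(y - 4)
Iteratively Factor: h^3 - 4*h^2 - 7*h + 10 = (h + 2)*(h^2 - 6*h + 5) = (h - 5)*(h + 2)*(h - 1)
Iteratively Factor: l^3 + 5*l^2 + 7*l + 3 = (l + 3)*(l^2 + 2*l + 1) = (l + 1)*(l + 3)*(l + 1)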